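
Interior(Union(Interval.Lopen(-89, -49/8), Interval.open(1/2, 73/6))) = Union(Interval.open(-89, -49/8), Interval.open(1/2, 73/6))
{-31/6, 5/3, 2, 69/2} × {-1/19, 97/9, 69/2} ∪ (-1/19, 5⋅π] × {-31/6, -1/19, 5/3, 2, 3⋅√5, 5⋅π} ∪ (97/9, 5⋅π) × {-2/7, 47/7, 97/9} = ({-31/6, 5/3, 2, 69/2} × {-1/19, 97/9, 69/2}) ∪ ((97/9, 5⋅π) × {-2/7, 47/7, 97/9}) ∪ ((-1/19, 5⋅π] × {-31/6, -1/19, 5/3, 2, 3⋅√5, 5⋅π})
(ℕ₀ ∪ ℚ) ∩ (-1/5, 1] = ℚ ∩ (-1/5, 1]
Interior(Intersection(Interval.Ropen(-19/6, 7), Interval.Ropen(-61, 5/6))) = Interval.open(-19/6, 5/6)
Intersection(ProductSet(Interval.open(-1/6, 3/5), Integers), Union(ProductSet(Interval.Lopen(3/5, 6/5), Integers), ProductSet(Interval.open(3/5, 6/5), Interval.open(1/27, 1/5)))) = EmptySet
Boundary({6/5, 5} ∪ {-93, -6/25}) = {-93, -6/25, 6/5, 5}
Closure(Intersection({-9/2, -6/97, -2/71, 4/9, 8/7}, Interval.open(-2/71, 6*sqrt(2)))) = {4/9, 8/7}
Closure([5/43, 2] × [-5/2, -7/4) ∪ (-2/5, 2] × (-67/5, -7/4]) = ({-2/5, 2} × [-67/5, -7/4]) ∪ ([-2/5, 2] × {-67/5, -7/4}) ∪ ((-2/5, 2] × (-67/5, -7/4])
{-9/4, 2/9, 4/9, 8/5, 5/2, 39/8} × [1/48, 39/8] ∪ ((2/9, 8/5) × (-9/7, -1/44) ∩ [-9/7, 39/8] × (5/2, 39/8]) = {-9/4, 2/9, 4/9, 8/5, 5/2, 39/8} × [1/48, 39/8]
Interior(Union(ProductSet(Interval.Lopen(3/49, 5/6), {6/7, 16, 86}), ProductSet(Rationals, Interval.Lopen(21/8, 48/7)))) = EmptySet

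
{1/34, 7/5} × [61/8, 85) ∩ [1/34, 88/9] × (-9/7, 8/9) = ∅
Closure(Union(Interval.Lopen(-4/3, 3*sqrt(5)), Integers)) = Union(Integers, Interval(-4/3, 3*sqrt(5)))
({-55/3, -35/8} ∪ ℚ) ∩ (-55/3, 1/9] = ℚ ∩ (-55/3, 1/9]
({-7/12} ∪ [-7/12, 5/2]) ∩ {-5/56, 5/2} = {-5/56, 5/2}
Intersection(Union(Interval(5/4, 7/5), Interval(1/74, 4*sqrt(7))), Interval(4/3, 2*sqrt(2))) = Interval(4/3, 2*sqrt(2))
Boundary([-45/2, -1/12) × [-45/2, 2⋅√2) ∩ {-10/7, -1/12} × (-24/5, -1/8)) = {-10/7} × [-24/5, -1/8]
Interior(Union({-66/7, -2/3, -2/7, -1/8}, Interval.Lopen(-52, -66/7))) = Interval.open(-52, -66/7)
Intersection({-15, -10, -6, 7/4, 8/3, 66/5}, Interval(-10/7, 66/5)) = {7/4, 8/3, 66/5}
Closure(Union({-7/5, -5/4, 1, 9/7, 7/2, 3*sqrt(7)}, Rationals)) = Reals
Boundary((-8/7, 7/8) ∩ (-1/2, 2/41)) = {-1/2, 2/41}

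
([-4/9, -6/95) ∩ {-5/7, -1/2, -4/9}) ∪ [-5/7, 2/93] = [-5/7, 2/93]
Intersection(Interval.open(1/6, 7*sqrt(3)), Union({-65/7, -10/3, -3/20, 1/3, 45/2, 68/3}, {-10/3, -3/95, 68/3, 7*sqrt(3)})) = {1/3}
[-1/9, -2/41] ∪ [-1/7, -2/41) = [-1/7, -2/41]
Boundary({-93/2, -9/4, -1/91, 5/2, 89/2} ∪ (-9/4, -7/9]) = {-93/2, -9/4, -7/9, -1/91, 5/2, 89/2}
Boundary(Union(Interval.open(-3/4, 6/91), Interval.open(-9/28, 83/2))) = {-3/4, 83/2}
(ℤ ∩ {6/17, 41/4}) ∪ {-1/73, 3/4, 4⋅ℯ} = {-1/73, 3/4, 4⋅ℯ}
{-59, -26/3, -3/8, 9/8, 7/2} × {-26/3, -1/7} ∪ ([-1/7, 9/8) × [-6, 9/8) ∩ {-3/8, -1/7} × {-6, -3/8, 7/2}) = ({-1/7} × {-6, -3/8}) ∪ ({-59, -26/3, -3/8, 9/8, 7/2} × {-26/3, -1/7})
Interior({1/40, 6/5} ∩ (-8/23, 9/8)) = ∅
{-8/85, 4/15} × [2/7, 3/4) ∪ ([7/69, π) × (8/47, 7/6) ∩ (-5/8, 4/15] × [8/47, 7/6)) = ({-8/85, 4/15} × [2/7, 3/4)) ∪ ([7/69, 4/15] × (8/47, 7/6))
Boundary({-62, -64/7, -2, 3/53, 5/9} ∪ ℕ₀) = {-62, -64/7, -2, 3/53, 5/9} ∪ ℕ₀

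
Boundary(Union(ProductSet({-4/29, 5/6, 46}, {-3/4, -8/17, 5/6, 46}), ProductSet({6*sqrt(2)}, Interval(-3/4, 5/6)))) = Union(ProductSet({6*sqrt(2)}, Interval(-3/4, 5/6)), ProductSet({-4/29, 5/6, 46}, {-3/4, -8/17, 5/6, 46}))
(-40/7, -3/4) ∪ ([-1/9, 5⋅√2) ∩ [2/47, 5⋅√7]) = (-40/7, -3/4) ∪ [2/47, 5⋅√2)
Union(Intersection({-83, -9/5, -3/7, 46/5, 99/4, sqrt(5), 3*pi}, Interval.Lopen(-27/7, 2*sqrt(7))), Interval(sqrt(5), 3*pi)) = Union({-9/5, -3/7}, Interval(sqrt(5), 3*pi))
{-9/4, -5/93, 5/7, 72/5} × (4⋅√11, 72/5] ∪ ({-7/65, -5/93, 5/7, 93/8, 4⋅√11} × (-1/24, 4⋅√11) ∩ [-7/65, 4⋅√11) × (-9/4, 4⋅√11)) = ({-9/4, -5/93, 5/7, 72/5} × (4⋅√11, 72/5]) ∪ ({-7/65, -5/93, 5/7, 93/8} × (-1/24, 4⋅√11))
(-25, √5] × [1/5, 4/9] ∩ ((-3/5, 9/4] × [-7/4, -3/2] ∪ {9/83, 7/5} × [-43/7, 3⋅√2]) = {9/83, 7/5} × [1/5, 4/9]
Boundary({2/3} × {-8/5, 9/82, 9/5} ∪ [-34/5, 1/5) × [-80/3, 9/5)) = ({2/3} × {-8/5, 9/82, 9/5}) ∪ ({-34/5, 1/5} × [-80/3, 9/5]) ∪ ([-34/5, 1/5] × {-80/3, 9/5})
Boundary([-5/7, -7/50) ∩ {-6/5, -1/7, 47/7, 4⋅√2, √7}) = {-1/7}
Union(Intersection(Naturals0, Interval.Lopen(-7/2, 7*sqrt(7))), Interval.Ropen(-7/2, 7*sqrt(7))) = Union(Interval.Ropen(-7/2, 7*sqrt(7)), Range(0, 19, 1))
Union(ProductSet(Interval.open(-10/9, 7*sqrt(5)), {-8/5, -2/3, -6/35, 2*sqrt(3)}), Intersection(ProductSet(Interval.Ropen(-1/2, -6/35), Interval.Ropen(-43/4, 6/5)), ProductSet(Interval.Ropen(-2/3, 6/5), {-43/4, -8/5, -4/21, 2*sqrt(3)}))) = Union(ProductSet(Interval.open(-10/9, 7*sqrt(5)), {-8/5, -2/3, -6/35, 2*sqrt(3)}), ProductSet(Interval.Ropen(-1/2, -6/35), {-43/4, -8/5, -4/21}))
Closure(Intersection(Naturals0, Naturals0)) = Naturals0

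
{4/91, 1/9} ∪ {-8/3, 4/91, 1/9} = {-8/3, 4/91, 1/9}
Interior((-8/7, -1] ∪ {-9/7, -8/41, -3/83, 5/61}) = (-8/7, -1)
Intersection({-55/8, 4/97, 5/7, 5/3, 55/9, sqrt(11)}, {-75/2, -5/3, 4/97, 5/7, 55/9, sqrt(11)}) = {4/97, 5/7, 55/9, sqrt(11)}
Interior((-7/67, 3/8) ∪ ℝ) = (-∞, ∞)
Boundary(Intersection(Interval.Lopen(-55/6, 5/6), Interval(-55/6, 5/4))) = {-55/6, 5/6}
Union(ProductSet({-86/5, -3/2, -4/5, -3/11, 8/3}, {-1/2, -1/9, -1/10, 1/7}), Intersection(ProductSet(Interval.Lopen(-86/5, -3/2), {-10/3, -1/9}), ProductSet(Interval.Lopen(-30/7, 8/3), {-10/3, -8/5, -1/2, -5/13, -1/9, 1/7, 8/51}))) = Union(ProductSet({-86/5, -3/2, -4/5, -3/11, 8/3}, {-1/2, -1/9, -1/10, 1/7}), ProductSet(Interval.Lopen(-30/7, -3/2), {-10/3, -1/9}))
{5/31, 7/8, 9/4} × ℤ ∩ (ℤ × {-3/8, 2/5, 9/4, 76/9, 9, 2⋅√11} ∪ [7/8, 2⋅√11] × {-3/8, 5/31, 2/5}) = ∅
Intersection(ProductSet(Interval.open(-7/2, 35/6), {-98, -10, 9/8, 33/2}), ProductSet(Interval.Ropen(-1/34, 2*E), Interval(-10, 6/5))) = ProductSet(Interval.Ropen(-1/34, 2*E), {-10, 9/8})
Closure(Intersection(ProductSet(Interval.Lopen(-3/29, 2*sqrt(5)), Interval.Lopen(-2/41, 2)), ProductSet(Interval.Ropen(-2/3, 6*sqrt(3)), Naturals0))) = ProductSet(Interval(-3/29, 2*sqrt(5)), Range(0, 3, 1))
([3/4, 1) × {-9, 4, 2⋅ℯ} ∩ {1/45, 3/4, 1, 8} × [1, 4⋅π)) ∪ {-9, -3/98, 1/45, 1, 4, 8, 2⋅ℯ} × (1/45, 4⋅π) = ({3/4} × {4, 2⋅ℯ}) ∪ ({-9, -3/98, 1/45, 1, 4, 8, 2⋅ℯ} × (1/45, 4⋅π))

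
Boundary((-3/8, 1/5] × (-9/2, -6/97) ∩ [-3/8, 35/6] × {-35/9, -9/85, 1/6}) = [-3/8, 1/5] × {-35/9, -9/85}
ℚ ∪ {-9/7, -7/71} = ℚ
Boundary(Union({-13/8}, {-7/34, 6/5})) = {-13/8, -7/34, 6/5}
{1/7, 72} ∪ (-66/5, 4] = (-66/5, 4] ∪ {72}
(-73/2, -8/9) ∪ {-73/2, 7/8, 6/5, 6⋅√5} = [-73/2, -8/9) ∪ {7/8, 6/5, 6⋅√5}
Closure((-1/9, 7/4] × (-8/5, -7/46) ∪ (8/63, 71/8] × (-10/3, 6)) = ({-1/9} × [-8/5, -7/46]) ∪ ({71/8} × [-10/3, 6]) ∪ ([-1/9, 8/63] × {-8/5, -7/46}) ∪ ([8/63, 71/8] × {-10/3, 6}) ∪ ((-1/9, 7/4] × (-8/5, -7/46)) ∪ ((8/63, 71/8] × (-10/3, 6)) ∪ ({8/63, 71/8} × ([-10/3, -8/5] ∪ [-7/46, 6]))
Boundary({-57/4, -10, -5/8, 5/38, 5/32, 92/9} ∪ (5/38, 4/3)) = {-57/4, -10, -5/8, 5/38, 4/3, 92/9}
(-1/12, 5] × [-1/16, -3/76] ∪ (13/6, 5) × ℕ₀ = ((13/6, 5) × ℕ₀) ∪ ((-1/12, 5] × [-1/16, -3/76])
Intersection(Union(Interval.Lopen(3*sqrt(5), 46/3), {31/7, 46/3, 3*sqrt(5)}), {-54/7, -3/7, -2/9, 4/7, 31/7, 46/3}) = {31/7, 46/3}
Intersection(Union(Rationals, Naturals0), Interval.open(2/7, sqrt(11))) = Intersection(Interval.open(2/7, sqrt(11)), Rationals)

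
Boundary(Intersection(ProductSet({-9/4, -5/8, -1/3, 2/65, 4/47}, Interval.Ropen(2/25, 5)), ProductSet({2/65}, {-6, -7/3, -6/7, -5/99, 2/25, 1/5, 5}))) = ProductSet({2/65}, {2/25, 1/5})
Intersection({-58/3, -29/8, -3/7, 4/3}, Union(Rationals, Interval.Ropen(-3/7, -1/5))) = {-58/3, -29/8, -3/7, 4/3}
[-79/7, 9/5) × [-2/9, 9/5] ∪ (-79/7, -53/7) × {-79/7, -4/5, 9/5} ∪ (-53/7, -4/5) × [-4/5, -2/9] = ((-79/7, -53/7) × {-79/7, -4/5, 9/5}) ∪ ([-79/7, 9/5) × [-2/9, 9/5]) ∪ ((-53/7, -4/5) × [-4/5, -2/9])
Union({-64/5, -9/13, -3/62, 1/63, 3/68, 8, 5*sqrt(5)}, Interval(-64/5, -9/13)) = Union({-3/62, 1/63, 3/68, 8, 5*sqrt(5)}, Interval(-64/5, -9/13))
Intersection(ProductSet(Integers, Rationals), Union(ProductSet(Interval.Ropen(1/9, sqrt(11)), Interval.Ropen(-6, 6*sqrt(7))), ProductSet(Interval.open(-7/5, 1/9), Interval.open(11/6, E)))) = Union(ProductSet(Range(-1, 1, 1), Intersection(Interval.open(11/6, E), Rationals)), ProductSet(Range(1, 4, 1), Intersection(Interval.Ropen(-6, 6*sqrt(7)), Rationals)))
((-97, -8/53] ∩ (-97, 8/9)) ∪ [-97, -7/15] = [-97, -8/53]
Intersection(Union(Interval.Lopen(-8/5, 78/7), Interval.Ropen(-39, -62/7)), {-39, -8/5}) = {-39}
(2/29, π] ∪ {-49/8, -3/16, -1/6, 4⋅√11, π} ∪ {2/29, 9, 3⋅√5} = {-49/8, -3/16, -1/6, 9, 4⋅√11, 3⋅√5} ∪ [2/29, π]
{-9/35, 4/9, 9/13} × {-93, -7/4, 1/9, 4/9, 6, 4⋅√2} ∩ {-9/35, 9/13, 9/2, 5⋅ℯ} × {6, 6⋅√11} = {-9/35, 9/13} × {6}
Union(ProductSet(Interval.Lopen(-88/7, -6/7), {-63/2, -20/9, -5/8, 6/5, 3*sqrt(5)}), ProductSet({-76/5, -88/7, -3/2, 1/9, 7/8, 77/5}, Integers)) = Union(ProductSet({-76/5, -88/7, -3/2, 1/9, 7/8, 77/5}, Integers), ProductSet(Interval.Lopen(-88/7, -6/7), {-63/2, -20/9, -5/8, 6/5, 3*sqrt(5)}))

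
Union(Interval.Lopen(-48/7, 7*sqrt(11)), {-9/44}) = Interval.Lopen(-48/7, 7*sqrt(11))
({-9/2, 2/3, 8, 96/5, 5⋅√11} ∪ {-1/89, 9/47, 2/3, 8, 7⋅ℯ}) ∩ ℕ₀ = {8}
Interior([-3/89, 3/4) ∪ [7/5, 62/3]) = (-3/89, 3/4) ∪ (7/5, 62/3)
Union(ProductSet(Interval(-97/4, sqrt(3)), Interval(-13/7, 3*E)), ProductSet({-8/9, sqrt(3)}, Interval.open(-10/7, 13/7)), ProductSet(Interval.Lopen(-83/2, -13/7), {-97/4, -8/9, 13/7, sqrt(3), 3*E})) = Union(ProductSet(Interval.Lopen(-83/2, -13/7), {-97/4, -8/9, 13/7, sqrt(3), 3*E}), ProductSet(Interval(-97/4, sqrt(3)), Interval(-13/7, 3*E)))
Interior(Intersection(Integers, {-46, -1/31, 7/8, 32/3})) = EmptySet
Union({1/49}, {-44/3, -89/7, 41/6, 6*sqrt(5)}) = {-44/3, -89/7, 1/49, 41/6, 6*sqrt(5)}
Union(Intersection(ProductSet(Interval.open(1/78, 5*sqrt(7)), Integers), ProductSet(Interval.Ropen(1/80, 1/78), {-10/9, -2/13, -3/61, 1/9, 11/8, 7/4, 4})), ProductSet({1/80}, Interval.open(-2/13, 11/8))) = ProductSet({1/80}, Interval.open(-2/13, 11/8))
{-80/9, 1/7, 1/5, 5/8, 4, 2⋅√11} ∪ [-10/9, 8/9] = {-80/9, 4, 2⋅√11} ∪ [-10/9, 8/9]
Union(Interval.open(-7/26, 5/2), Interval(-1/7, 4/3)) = Interval.open(-7/26, 5/2)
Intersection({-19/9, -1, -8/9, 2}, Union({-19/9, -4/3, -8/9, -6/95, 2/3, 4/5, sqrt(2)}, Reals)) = {-19/9, -1, -8/9, 2}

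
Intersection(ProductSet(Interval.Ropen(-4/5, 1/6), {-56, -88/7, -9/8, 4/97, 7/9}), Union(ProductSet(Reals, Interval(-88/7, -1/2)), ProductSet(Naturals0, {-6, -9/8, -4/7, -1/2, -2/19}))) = ProductSet(Interval.Ropen(-4/5, 1/6), {-88/7, -9/8})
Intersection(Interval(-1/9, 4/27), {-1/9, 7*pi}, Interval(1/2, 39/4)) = EmptySet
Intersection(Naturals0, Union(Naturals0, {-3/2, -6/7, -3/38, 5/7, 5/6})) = Naturals0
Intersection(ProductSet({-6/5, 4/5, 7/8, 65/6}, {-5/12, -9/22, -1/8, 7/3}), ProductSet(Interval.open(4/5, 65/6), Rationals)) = ProductSet({7/8}, {-5/12, -9/22, -1/8, 7/3})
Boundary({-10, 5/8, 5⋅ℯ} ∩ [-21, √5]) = {-10, 5/8}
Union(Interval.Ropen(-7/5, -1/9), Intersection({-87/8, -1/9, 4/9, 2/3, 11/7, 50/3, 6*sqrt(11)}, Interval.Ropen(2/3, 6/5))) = Union({2/3}, Interval.Ropen(-7/5, -1/9))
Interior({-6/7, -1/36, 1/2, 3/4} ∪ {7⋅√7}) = ∅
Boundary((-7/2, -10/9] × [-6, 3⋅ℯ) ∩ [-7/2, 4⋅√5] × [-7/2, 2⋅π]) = ({-7/2, -10/9} × [-7/2, 2⋅π]) ∪ ([-7/2, -10/9] × {-7/2, 2⋅π})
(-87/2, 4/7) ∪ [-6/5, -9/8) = (-87/2, 4/7)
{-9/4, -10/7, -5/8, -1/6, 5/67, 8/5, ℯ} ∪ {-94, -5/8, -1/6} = {-94, -9/4, -10/7, -5/8, -1/6, 5/67, 8/5, ℯ}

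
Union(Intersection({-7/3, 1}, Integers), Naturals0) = Naturals0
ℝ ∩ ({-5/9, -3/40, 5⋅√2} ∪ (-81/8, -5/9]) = (-81/8, -5/9] ∪ {-3/40, 5⋅√2}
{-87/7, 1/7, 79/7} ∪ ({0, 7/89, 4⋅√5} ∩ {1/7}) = {-87/7, 1/7, 79/7}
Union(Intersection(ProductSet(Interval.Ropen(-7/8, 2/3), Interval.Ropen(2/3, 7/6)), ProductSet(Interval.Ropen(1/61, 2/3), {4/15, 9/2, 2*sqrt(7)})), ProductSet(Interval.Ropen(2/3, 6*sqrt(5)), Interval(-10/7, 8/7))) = ProductSet(Interval.Ropen(2/3, 6*sqrt(5)), Interval(-10/7, 8/7))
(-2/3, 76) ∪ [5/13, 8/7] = (-2/3, 76)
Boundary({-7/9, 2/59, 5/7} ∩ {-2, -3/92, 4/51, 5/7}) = {5/7}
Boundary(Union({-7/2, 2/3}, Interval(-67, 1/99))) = {-67, 1/99, 2/3}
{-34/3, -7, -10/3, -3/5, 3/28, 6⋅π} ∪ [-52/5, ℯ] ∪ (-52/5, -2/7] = {-34/3, 6⋅π} ∪ [-52/5, ℯ]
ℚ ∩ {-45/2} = {-45/2}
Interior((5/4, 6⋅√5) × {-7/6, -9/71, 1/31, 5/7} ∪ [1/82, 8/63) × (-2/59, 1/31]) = (1/82, 8/63) × (-2/59, 1/31)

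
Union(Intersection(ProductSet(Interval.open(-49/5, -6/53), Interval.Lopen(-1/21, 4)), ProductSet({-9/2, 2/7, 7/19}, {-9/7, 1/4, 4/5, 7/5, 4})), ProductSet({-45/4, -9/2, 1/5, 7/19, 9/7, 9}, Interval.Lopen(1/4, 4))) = Union(ProductSet({-9/2}, {1/4, 4/5, 7/5, 4}), ProductSet({-45/4, -9/2, 1/5, 7/19, 9/7, 9}, Interval.Lopen(1/4, 4)))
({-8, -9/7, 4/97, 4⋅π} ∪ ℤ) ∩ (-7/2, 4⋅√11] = {-3, -2, …, 13} ∪ {-9/7, 4/97, 4⋅π}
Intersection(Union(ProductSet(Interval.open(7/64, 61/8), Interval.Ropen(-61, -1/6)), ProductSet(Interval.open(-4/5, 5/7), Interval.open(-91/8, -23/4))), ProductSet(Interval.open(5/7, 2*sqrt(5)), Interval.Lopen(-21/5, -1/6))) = ProductSet(Interval.open(5/7, 2*sqrt(5)), Interval.open(-21/5, -1/6))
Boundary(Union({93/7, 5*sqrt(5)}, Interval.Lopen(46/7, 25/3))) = {46/7, 25/3, 93/7, 5*sqrt(5)}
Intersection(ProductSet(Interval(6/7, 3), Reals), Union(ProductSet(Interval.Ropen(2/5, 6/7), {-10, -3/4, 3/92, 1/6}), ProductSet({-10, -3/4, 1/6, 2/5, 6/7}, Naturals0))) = ProductSet({6/7}, Naturals0)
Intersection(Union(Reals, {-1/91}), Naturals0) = Naturals0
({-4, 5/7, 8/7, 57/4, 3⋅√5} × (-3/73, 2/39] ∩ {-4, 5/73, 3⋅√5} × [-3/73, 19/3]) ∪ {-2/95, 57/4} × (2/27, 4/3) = ({-2/95, 57/4} × (2/27, 4/3)) ∪ ({-4, 3⋅√5} × (-3/73, 2/39])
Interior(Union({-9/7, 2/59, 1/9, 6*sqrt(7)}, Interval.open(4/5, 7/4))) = Interval.open(4/5, 7/4)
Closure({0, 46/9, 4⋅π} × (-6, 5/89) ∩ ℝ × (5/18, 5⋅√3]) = ∅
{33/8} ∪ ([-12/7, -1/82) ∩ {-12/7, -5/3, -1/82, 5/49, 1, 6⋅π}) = {-12/7, -5/3, 33/8}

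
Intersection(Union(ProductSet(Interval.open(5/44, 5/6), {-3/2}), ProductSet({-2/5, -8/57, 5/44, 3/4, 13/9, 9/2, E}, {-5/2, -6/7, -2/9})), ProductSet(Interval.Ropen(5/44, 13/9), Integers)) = EmptySet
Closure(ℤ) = ℤ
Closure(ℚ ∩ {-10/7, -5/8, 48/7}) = {-10/7, -5/8, 48/7}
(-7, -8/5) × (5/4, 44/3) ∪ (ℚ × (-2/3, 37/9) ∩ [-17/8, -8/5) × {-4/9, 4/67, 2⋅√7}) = ((ℚ ∩ [-17/8, -8/5)) × {-4/9, 4/67}) ∪ ((-7, -8/5) × (5/4, 44/3))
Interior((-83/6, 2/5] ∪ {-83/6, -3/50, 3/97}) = (-83/6, 2/5)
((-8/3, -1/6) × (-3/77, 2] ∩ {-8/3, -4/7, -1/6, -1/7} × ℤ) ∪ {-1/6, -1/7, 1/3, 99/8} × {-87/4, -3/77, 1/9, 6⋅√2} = ({-4/7} × {0, 1, 2}) ∪ ({-1/6, -1/7, 1/3, 99/8} × {-87/4, -3/77, 1/9, 6⋅√2})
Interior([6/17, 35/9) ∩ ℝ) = (6/17, 35/9)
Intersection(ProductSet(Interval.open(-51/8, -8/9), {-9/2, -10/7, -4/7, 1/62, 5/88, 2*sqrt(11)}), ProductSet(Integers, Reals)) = ProductSet(Range(-6, 0, 1), {-9/2, -10/7, -4/7, 1/62, 5/88, 2*sqrt(11)})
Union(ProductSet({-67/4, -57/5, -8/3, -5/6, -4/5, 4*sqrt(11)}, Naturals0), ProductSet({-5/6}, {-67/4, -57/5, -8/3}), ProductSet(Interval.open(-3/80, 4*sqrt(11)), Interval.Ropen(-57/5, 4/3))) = Union(ProductSet({-5/6}, {-67/4, -57/5, -8/3}), ProductSet({-67/4, -57/5, -8/3, -5/6, -4/5, 4*sqrt(11)}, Naturals0), ProductSet(Interval.open(-3/80, 4*sqrt(11)), Interval.Ropen(-57/5, 4/3)))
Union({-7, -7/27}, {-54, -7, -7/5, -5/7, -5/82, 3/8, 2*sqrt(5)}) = {-54, -7, -7/5, -5/7, -7/27, -5/82, 3/8, 2*sqrt(5)}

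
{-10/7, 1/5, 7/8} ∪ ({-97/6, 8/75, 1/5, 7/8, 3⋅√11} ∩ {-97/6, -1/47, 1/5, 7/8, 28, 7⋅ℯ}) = {-97/6, -10/7, 1/5, 7/8}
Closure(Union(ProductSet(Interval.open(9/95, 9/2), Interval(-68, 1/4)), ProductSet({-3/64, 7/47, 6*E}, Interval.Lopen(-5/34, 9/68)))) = Union(ProductSet({-3/64, 6*E}, Interval(-5/34, 9/68)), ProductSet({-3/64, 7/47, 6*E}, Interval.Lopen(-5/34, 9/68)), ProductSet(Interval(9/95, 9/2), Interval(-68, 1/4)))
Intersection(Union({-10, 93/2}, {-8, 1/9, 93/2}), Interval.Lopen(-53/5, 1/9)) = {-10, -8, 1/9}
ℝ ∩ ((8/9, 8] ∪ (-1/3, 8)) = (-1/3, 8]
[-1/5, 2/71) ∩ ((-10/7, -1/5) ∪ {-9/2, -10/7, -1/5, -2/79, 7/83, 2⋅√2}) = {-1/5, -2/79}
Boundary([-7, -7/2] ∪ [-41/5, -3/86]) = {-41/5, -3/86}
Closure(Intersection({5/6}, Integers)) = EmptySet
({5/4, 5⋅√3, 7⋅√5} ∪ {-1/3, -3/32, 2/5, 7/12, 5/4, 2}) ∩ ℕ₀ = {2}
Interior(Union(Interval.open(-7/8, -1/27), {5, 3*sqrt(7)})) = Interval.open(-7/8, -1/27)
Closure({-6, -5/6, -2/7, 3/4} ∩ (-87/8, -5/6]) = {-6, -5/6}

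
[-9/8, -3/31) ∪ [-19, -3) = [-19, -3) ∪ [-9/8, -3/31)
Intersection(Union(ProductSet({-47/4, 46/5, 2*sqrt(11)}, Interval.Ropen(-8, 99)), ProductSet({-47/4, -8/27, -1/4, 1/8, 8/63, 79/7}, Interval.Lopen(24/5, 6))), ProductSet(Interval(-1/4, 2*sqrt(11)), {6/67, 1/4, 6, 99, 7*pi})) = Union(ProductSet({2*sqrt(11)}, {6/67, 1/4, 6, 7*pi}), ProductSet({-1/4, 1/8, 8/63}, {6}))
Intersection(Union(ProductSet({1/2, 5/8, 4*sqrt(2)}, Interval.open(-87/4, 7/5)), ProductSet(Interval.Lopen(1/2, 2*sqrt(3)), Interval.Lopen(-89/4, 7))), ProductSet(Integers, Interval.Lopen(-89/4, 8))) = ProductSet(Range(1, 4, 1), Interval.Lopen(-89/4, 7))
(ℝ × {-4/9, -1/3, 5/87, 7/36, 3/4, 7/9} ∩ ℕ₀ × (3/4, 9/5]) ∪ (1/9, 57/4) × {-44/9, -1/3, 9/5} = (ℕ₀ × {7/9}) ∪ ((1/9, 57/4) × {-44/9, -1/3, 9/5})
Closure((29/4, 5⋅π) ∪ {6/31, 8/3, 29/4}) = {6/31, 8/3} ∪ [29/4, 5⋅π]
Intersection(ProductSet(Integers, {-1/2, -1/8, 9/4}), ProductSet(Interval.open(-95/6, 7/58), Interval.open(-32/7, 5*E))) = ProductSet(Range(-15, 1, 1), {-1/2, -1/8, 9/4})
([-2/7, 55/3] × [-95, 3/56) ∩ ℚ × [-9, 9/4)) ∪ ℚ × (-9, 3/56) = (ℚ × (-9, 3/56)) ∪ ((ℚ ∩ [-2/7, 55/3]) × [-9, 3/56))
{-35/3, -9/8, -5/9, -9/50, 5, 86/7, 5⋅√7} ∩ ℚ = {-35/3, -9/8, -5/9, -9/50, 5, 86/7}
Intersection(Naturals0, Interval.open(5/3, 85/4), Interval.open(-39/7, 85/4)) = Range(2, 22, 1)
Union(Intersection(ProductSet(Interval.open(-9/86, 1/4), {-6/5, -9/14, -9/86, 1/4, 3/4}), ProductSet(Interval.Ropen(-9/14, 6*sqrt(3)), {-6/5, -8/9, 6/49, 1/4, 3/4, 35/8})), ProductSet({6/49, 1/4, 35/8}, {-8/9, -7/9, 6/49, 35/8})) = Union(ProductSet({6/49, 1/4, 35/8}, {-8/9, -7/9, 6/49, 35/8}), ProductSet(Interval.open(-9/86, 1/4), {-6/5, 1/4, 3/4}))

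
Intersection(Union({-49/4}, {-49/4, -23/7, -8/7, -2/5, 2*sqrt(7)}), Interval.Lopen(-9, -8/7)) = {-23/7, -8/7}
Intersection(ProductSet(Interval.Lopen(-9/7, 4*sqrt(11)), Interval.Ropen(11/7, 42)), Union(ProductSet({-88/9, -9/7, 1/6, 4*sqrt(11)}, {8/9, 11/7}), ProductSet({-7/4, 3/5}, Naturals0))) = Union(ProductSet({3/5}, Range(2, 42, 1)), ProductSet({1/6, 4*sqrt(11)}, {11/7}))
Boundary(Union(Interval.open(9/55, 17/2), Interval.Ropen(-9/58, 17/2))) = {-9/58, 17/2}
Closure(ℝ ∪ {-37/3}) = ℝ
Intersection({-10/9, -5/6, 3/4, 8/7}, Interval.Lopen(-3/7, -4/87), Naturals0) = EmptySet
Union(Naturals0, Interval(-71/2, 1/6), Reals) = Interval(-oo, oo)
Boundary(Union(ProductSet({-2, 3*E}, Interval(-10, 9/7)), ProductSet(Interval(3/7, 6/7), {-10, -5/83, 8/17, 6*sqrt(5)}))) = Union(ProductSet({-2, 3*E}, Interval(-10, 9/7)), ProductSet(Interval(3/7, 6/7), {-10, -5/83, 8/17, 6*sqrt(5)}))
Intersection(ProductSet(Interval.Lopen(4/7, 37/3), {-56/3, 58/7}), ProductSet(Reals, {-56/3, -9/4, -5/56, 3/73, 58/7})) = ProductSet(Interval.Lopen(4/7, 37/3), {-56/3, 58/7})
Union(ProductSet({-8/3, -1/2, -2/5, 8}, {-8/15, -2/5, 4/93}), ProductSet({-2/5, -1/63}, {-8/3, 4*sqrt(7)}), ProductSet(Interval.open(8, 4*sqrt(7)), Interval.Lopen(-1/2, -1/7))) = Union(ProductSet({-2/5, -1/63}, {-8/3, 4*sqrt(7)}), ProductSet({-8/3, -1/2, -2/5, 8}, {-8/15, -2/5, 4/93}), ProductSet(Interval.open(8, 4*sqrt(7)), Interval.Lopen(-1/2, -1/7)))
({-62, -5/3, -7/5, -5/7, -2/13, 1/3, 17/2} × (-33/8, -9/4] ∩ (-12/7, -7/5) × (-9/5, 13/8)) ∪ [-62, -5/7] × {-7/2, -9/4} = [-62, -5/7] × {-7/2, -9/4}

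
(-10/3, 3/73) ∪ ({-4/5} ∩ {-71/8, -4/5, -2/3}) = (-10/3, 3/73)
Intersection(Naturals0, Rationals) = Naturals0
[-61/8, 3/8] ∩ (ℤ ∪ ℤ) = {-7, -6, …, 0}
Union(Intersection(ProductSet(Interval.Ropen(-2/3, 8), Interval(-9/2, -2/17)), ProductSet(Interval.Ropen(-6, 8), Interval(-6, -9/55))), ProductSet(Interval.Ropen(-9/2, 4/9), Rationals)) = Union(ProductSet(Interval.Ropen(-9/2, 4/9), Rationals), ProductSet(Interval.Ropen(-2/3, 8), Interval(-9/2, -9/55)))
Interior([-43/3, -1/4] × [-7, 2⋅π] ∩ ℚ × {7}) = ∅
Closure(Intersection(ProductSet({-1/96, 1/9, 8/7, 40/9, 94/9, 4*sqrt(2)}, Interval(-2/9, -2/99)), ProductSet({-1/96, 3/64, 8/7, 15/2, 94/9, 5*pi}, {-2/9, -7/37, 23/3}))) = ProductSet({-1/96, 8/7, 94/9}, {-2/9, -7/37})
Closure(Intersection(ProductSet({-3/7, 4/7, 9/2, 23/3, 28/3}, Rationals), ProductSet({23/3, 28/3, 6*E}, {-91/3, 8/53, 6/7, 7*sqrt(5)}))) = ProductSet({23/3, 28/3}, {-91/3, 8/53, 6/7})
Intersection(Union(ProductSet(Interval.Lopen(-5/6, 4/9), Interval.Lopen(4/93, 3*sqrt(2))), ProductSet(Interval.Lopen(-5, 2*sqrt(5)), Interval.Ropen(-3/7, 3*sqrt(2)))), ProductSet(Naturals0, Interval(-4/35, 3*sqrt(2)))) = Union(ProductSet(Range(0, 1, 1), Interval.Lopen(4/93, 3*sqrt(2))), ProductSet(Range(0, 5, 1), Interval.Ropen(-4/35, 3*sqrt(2))))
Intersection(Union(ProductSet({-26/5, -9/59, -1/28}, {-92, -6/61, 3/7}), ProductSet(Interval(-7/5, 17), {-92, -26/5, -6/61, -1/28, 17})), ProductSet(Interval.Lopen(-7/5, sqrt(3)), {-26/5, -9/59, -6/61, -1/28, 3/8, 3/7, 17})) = Union(ProductSet({-9/59, -1/28}, {-6/61, 3/7}), ProductSet(Interval.Lopen(-7/5, sqrt(3)), {-26/5, -6/61, -1/28, 17}))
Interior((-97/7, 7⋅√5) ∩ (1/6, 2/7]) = (1/6, 2/7)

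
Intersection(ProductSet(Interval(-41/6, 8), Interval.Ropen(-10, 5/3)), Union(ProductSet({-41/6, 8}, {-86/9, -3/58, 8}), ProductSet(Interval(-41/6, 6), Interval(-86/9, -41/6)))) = Union(ProductSet({-41/6, 8}, {-86/9, -3/58}), ProductSet(Interval(-41/6, 6), Interval(-86/9, -41/6)))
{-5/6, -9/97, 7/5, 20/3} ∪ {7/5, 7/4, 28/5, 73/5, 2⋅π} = {-5/6, -9/97, 7/5, 7/4, 28/5, 20/3, 73/5, 2⋅π}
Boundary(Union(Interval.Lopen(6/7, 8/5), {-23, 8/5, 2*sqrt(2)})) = {-23, 6/7, 8/5, 2*sqrt(2)}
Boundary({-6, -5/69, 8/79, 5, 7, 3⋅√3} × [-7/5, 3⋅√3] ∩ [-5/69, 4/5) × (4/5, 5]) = {-5/69, 8/79} × [4/5, 5]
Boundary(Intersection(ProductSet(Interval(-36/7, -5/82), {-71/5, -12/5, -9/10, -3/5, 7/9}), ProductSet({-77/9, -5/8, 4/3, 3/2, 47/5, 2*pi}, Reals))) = ProductSet({-5/8}, {-71/5, -12/5, -9/10, -3/5, 7/9})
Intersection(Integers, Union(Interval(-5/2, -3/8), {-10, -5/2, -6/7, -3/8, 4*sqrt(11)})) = Union({-10}, Range(-2, 0, 1))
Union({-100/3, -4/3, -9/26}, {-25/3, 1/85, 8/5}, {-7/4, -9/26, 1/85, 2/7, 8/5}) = {-100/3, -25/3, -7/4, -4/3, -9/26, 1/85, 2/7, 8/5}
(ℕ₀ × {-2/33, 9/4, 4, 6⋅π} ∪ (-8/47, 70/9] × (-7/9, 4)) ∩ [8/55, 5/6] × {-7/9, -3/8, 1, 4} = [8/55, 5/6] × {-3/8, 1}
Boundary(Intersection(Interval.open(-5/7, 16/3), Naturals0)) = Range(0, 6, 1)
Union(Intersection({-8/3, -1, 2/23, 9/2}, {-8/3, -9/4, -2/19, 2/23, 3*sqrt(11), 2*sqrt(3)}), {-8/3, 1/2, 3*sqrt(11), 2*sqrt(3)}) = {-8/3, 2/23, 1/2, 3*sqrt(11), 2*sqrt(3)}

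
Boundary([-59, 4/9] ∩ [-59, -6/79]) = {-59, -6/79}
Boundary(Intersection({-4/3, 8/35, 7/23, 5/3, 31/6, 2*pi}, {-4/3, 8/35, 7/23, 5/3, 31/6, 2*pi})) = {-4/3, 8/35, 7/23, 5/3, 31/6, 2*pi}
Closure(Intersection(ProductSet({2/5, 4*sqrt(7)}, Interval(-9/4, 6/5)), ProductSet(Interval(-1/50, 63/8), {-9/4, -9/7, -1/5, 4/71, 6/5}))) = ProductSet({2/5}, {-9/4, -9/7, -1/5, 4/71, 6/5})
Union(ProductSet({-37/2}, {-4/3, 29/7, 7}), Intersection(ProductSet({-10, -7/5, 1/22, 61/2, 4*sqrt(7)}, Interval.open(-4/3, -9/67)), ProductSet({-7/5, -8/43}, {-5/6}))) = Union(ProductSet({-37/2}, {-4/3, 29/7, 7}), ProductSet({-7/5}, {-5/6}))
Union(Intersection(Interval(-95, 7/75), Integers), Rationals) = Union(Range(-95, 1, 1), Rationals)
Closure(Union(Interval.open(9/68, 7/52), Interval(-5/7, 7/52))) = Interval(-5/7, 7/52)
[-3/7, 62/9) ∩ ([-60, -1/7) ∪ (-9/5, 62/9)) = [-3/7, 62/9)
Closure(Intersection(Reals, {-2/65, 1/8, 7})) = {-2/65, 1/8, 7}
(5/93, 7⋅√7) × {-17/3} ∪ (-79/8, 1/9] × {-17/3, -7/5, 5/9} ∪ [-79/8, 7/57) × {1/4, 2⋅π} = ((-79/8, 1/9] × {-17/3, -7/5, 5/9}) ∪ ([-79/8, 7/57) × {1/4, 2⋅π}) ∪ ((5/93, 7⋅√7) × {-17/3})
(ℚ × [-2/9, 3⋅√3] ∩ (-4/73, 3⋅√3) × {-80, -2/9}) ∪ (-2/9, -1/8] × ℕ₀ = ((-2/9, -1/8] × ℕ₀) ∪ ((ℚ ∩ (-4/73, 3⋅√3)) × {-2/9})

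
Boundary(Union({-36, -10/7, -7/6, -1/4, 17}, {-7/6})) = {-36, -10/7, -7/6, -1/4, 17}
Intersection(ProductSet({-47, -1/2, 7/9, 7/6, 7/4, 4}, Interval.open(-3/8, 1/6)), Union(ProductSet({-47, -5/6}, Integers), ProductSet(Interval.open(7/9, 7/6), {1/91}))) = ProductSet({-47}, Range(0, 1, 1))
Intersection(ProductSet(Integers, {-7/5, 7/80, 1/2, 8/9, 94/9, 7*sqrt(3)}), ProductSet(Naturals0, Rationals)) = ProductSet(Naturals0, {-7/5, 7/80, 1/2, 8/9, 94/9})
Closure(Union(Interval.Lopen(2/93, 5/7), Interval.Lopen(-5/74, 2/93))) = Interval(-5/74, 5/7)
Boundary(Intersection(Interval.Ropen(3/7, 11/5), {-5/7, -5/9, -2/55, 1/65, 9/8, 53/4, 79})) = {9/8}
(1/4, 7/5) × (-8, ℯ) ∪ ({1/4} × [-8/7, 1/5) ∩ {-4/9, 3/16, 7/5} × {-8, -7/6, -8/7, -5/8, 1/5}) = (1/4, 7/5) × (-8, ℯ)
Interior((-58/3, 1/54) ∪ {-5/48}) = (-58/3, 1/54)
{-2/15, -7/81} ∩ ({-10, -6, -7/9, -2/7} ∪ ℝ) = {-2/15, -7/81}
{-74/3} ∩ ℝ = {-74/3}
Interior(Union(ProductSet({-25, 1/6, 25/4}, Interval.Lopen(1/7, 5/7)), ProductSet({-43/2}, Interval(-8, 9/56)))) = EmptySet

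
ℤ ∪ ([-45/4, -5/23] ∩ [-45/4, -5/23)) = ℤ ∪ [-45/4, -5/23)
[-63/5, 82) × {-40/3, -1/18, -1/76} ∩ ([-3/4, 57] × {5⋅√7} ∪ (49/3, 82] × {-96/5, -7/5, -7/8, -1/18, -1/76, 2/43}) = (49/3, 82) × {-1/18, -1/76}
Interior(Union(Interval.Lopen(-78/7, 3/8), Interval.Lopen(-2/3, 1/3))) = Interval.open(-78/7, 3/8)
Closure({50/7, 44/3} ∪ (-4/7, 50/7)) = [-4/7, 50/7] ∪ {44/3}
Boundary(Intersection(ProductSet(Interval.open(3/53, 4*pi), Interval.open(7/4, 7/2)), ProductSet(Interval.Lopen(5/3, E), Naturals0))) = ProductSet(Interval(5/3, E), Range(2, 4, 1))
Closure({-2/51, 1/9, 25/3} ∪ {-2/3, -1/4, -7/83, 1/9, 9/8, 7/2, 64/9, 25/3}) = {-2/3, -1/4, -7/83, -2/51, 1/9, 9/8, 7/2, 64/9, 25/3}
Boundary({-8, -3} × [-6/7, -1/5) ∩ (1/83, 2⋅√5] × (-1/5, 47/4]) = ∅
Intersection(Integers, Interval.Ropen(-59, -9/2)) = Range(-59, -4, 1)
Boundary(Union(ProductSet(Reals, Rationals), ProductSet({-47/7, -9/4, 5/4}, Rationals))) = ProductSet(Reals, Reals)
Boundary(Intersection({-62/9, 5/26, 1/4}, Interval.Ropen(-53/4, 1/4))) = {-62/9, 5/26}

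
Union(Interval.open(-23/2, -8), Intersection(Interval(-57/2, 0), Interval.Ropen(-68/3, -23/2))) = Union(Interval.Ropen(-68/3, -23/2), Interval.open(-23/2, -8))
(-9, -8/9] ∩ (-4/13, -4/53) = ∅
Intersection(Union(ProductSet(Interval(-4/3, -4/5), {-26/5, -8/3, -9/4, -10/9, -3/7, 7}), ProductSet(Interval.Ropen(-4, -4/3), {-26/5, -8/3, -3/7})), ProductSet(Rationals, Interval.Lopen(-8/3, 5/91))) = Union(ProductSet(Intersection(Interval.Ropen(-4, -4/3), Rationals), {-3/7}), ProductSet(Intersection(Interval(-4/3, -4/5), Rationals), {-9/4, -10/9, -3/7}))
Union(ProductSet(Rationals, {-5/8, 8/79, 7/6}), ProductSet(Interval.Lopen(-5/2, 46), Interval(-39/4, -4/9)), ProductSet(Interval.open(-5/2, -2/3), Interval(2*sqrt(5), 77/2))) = Union(ProductSet(Interval.open(-5/2, -2/3), Interval(2*sqrt(5), 77/2)), ProductSet(Interval.Lopen(-5/2, 46), Interval(-39/4, -4/9)), ProductSet(Rationals, {-5/8, 8/79, 7/6}))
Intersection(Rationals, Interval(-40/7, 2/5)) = Intersection(Interval(-40/7, 2/5), Rationals)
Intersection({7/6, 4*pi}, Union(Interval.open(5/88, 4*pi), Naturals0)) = {7/6}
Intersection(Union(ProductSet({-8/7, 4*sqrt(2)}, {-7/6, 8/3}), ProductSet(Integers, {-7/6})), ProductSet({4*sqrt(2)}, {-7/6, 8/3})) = ProductSet({4*sqrt(2)}, {-7/6, 8/3})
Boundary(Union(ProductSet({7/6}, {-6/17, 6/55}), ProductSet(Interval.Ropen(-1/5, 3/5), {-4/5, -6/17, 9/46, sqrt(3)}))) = Union(ProductSet({7/6}, {-6/17, 6/55}), ProductSet(Interval(-1/5, 3/5), {-4/5, -6/17, 9/46, sqrt(3)}))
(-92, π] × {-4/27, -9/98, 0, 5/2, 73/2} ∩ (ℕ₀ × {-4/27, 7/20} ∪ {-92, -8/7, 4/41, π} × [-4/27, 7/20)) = ({0, 1, 2, 3} × {-4/27}) ∪ ({-8/7, 4/41, π} × {-4/27, -9/98, 0})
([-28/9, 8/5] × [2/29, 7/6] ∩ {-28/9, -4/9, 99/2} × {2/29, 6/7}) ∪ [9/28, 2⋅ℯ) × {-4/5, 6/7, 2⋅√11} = ({-28/9, -4/9} × {2/29, 6/7}) ∪ ([9/28, 2⋅ℯ) × {-4/5, 6/7, 2⋅√11})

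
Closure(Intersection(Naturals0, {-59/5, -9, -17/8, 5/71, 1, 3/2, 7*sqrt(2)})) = {1}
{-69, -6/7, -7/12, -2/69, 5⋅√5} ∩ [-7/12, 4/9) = {-7/12, -2/69}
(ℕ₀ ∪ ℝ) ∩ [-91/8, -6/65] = [-91/8, -6/65]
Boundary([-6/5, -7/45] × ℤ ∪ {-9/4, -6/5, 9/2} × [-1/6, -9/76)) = ([-6/5, -7/45] × ℤ) ∪ ({-9/4, -6/5, 9/2} × [-1/6, -9/76])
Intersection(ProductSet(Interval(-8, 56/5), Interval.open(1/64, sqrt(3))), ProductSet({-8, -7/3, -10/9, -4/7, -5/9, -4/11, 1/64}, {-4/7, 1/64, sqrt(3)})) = EmptySet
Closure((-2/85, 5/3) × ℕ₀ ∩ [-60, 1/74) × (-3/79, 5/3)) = [-2/85, 1/74] × {0, 1}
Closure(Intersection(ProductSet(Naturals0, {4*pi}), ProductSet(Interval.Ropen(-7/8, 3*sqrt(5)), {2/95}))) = EmptySet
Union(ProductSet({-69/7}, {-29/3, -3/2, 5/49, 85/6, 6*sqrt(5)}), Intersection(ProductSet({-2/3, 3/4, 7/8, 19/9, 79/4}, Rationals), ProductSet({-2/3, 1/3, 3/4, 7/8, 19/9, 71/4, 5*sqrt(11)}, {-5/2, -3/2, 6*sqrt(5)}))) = Union(ProductSet({-69/7}, {-29/3, -3/2, 5/49, 85/6, 6*sqrt(5)}), ProductSet({-2/3, 3/4, 7/8, 19/9}, {-5/2, -3/2}))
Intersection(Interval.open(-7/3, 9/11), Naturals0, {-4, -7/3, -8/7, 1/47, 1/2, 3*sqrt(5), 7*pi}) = EmptySet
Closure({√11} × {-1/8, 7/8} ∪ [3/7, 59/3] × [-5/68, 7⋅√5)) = ({√11} × {-1/8, 7/8}) ∪ ([3/7, 59/3] × [-5/68, 7⋅√5])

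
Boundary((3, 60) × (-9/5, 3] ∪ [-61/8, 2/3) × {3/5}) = ([-61/8, 2/3] × {3/5}) ∪ ({3, 60} × [-9/5, 3]) ∪ ([3, 60] × {-9/5, 3})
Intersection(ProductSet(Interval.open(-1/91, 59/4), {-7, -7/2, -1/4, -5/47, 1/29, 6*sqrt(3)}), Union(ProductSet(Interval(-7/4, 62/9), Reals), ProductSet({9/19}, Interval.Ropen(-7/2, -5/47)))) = ProductSet(Interval.Lopen(-1/91, 62/9), {-7, -7/2, -1/4, -5/47, 1/29, 6*sqrt(3)})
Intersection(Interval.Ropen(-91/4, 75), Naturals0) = Range(0, 75, 1)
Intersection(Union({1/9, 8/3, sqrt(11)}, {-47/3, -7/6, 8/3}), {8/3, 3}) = {8/3}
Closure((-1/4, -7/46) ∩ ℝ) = [-1/4, -7/46]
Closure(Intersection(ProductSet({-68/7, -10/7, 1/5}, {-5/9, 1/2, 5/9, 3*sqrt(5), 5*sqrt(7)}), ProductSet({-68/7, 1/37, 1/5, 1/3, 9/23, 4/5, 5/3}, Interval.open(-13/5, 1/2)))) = ProductSet({-68/7, 1/5}, {-5/9})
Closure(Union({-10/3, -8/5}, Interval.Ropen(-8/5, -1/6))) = Union({-10/3}, Interval(-8/5, -1/6))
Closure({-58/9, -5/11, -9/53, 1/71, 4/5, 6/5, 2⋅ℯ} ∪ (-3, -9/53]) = {-58/9, 1/71, 4/5, 6/5, 2⋅ℯ} ∪ [-3, -9/53]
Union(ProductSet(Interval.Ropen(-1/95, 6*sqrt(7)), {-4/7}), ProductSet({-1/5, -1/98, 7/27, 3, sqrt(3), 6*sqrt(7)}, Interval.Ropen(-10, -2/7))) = Union(ProductSet({-1/5, -1/98, 7/27, 3, sqrt(3), 6*sqrt(7)}, Interval.Ropen(-10, -2/7)), ProductSet(Interval.Ropen(-1/95, 6*sqrt(7)), {-4/7}))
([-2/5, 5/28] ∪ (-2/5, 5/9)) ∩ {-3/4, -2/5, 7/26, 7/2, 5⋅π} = {-2/5, 7/26}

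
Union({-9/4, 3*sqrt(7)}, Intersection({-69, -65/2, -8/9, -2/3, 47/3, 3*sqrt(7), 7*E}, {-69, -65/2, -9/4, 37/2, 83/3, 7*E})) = {-69, -65/2, -9/4, 3*sqrt(7), 7*E}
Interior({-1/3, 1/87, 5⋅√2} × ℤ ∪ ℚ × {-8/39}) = ∅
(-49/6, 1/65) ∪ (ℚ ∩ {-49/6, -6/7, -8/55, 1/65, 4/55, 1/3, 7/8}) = [-49/6, 1/65] ∪ {4/55, 1/3, 7/8}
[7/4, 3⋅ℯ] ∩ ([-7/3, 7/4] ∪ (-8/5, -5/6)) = {7/4}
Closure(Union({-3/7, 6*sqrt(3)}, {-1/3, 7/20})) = {-3/7, -1/3, 7/20, 6*sqrt(3)}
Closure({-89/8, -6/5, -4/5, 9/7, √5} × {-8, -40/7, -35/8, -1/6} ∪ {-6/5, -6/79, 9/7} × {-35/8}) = ({-6/5, -6/79, 9/7} × {-35/8}) ∪ ({-89/8, -6/5, -4/5, 9/7, √5} × {-8, -40/7, -35/8, -1/6})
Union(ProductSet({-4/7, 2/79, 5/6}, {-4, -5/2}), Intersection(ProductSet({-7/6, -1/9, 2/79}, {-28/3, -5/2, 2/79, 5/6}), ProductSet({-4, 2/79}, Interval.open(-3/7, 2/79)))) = ProductSet({-4/7, 2/79, 5/6}, {-4, -5/2})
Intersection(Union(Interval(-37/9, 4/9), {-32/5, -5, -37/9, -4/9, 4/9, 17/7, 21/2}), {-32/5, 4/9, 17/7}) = {-32/5, 4/9, 17/7}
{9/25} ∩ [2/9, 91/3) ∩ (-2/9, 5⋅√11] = {9/25}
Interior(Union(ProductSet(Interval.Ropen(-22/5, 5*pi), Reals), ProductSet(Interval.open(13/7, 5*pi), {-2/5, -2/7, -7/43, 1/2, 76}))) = ProductSet(Interval.open(-22/5, 5*pi), Reals)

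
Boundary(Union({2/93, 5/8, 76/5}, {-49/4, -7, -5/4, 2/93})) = {-49/4, -7, -5/4, 2/93, 5/8, 76/5}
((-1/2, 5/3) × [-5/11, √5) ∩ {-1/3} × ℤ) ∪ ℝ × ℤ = ℝ × ℤ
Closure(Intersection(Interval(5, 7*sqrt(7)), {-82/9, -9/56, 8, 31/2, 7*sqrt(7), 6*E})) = {8, 31/2, 7*sqrt(7), 6*E}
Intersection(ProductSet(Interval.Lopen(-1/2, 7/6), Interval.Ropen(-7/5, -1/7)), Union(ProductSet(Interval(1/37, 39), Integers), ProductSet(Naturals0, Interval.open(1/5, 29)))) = ProductSet(Interval(1/37, 7/6), Range(-1, 0, 1))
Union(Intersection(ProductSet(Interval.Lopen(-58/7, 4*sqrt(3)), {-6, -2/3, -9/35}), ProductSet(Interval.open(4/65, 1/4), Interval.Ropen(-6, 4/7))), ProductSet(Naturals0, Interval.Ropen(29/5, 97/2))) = Union(ProductSet(Interval.open(4/65, 1/4), {-6, -2/3, -9/35}), ProductSet(Naturals0, Interval.Ropen(29/5, 97/2)))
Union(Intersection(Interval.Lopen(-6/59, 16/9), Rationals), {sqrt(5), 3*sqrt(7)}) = Union({sqrt(5), 3*sqrt(7)}, Intersection(Interval.Lopen(-6/59, 16/9), Rationals))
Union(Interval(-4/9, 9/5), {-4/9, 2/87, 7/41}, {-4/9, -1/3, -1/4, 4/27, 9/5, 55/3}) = Union({55/3}, Interval(-4/9, 9/5))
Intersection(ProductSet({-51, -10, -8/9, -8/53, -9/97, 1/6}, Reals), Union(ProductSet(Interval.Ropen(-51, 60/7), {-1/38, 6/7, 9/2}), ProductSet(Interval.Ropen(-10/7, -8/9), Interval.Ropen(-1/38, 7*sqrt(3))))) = ProductSet({-51, -10, -8/9, -8/53, -9/97, 1/6}, {-1/38, 6/7, 9/2})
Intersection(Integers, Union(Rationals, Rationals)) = Integers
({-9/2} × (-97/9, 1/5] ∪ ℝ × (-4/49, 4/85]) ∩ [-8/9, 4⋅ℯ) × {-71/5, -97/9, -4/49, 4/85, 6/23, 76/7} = [-8/9, 4⋅ℯ) × {4/85}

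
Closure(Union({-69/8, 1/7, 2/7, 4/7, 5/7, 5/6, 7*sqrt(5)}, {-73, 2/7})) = {-73, -69/8, 1/7, 2/7, 4/7, 5/7, 5/6, 7*sqrt(5)}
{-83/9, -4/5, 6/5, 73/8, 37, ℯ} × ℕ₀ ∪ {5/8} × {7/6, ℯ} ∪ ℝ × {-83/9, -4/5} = (ℝ × {-83/9, -4/5}) ∪ ({5/8} × {7/6, ℯ}) ∪ ({-83/9, -4/5, 6/5, 73/8, 37, ℯ} × ℕ₀)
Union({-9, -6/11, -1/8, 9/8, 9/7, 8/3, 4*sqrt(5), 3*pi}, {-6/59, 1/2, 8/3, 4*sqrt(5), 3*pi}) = {-9, -6/11, -1/8, -6/59, 1/2, 9/8, 9/7, 8/3, 4*sqrt(5), 3*pi}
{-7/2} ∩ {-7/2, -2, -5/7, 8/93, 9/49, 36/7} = {-7/2}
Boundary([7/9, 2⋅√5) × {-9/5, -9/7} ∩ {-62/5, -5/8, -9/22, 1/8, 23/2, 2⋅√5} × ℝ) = ∅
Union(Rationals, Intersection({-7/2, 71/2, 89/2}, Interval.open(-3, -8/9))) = Rationals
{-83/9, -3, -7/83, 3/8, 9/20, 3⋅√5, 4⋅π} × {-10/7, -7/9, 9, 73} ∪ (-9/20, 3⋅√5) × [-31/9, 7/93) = ((-9/20, 3⋅√5) × [-31/9, 7/93)) ∪ ({-83/9, -3, -7/83, 3/8, 9/20, 3⋅√5, 4⋅π} × {-10/7, -7/9, 9, 73})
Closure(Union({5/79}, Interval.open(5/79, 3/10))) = Interval(5/79, 3/10)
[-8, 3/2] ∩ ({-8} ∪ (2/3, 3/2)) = {-8} ∪ (2/3, 3/2)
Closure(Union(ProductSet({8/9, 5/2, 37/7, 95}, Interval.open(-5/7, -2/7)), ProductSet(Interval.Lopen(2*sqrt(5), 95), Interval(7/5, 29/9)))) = Union(ProductSet({8/9, 5/2, 37/7, 95}, Interval(-5/7, -2/7)), ProductSet(Interval(2*sqrt(5), 95), Interval(7/5, 29/9)))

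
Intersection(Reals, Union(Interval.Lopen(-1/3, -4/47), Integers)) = Union(Integers, Interval.Lopen(-1/3, -4/47))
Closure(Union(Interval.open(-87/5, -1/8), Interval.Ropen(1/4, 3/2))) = Union(Interval(-87/5, -1/8), Interval(1/4, 3/2))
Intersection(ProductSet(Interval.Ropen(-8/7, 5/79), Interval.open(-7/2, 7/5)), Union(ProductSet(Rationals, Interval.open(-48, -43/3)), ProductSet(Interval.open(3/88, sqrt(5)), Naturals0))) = ProductSet(Interval.open(3/88, 5/79), Range(0, 2, 1))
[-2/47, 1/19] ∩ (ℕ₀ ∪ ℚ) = ℚ ∩ [-2/47, 1/19]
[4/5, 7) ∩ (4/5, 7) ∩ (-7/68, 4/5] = ∅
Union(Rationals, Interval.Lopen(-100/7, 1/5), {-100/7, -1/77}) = Union(Interval(-100/7, 1/5), Rationals)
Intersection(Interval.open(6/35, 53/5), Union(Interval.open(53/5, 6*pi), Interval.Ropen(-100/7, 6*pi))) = Interval.open(6/35, 53/5)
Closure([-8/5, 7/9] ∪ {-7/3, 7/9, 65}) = {-7/3, 65} ∪ [-8/5, 7/9]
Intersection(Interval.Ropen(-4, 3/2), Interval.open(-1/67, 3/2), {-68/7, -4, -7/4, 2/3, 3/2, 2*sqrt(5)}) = {2/3}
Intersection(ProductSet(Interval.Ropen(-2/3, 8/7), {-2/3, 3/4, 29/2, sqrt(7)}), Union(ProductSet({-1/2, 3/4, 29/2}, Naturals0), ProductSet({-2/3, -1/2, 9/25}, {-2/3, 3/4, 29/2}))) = ProductSet({-2/3, -1/2, 9/25}, {-2/3, 3/4, 29/2})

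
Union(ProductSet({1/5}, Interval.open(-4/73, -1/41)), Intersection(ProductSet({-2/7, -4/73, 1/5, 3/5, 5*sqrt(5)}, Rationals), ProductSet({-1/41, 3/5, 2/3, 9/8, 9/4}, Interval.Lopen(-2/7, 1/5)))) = Union(ProductSet({1/5}, Interval.open(-4/73, -1/41)), ProductSet({3/5}, Intersection(Interval.Lopen(-2/7, 1/5), Rationals)))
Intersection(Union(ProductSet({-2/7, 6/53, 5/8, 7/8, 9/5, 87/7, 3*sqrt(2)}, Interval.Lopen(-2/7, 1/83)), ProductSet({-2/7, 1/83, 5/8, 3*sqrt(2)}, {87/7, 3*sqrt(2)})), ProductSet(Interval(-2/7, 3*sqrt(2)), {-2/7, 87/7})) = ProductSet({-2/7, 1/83, 5/8, 3*sqrt(2)}, {87/7})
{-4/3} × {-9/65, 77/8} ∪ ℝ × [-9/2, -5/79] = ({-4/3} × {-9/65, 77/8}) ∪ (ℝ × [-9/2, -5/79])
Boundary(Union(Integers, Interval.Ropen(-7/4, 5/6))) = Union(Complement(Integers, Interval.open(-7/4, 5/6)), {-7/4, 5/6})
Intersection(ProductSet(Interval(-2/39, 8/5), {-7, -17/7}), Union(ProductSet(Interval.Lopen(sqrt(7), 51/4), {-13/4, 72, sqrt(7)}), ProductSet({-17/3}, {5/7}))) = EmptySet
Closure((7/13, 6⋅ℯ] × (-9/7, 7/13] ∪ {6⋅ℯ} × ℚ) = ({6⋅ℯ} × ℝ) ∪ ({7/13, 6⋅ℯ} × [-9/7, 7/13]) ∪ ([7/13, 6⋅ℯ] × {-9/7, 7/13}) ∪ ((7/13, 6⋅ℯ] × (-9/7, 7/13])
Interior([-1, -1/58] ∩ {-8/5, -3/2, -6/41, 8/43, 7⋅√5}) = ∅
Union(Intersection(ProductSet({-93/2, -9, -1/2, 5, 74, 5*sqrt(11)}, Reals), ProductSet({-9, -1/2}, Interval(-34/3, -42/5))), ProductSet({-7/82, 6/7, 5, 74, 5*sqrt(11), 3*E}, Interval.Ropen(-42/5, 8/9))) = Union(ProductSet({-9, -1/2}, Interval(-34/3, -42/5)), ProductSet({-7/82, 6/7, 5, 74, 5*sqrt(11), 3*E}, Interval.Ropen(-42/5, 8/9)))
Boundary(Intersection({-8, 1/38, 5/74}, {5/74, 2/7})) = {5/74}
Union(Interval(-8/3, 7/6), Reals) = Interval(-oo, oo)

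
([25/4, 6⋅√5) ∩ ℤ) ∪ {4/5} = {4/5} ∪ {7, 8, …, 13}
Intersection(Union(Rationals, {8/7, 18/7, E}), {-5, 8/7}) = {-5, 8/7}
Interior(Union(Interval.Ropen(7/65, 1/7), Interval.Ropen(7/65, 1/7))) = Interval.open(7/65, 1/7)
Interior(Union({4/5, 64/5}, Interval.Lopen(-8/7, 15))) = Interval.open(-8/7, 15)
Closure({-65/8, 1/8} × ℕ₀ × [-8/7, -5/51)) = {-65/8, 1/8} × ℕ₀ × [-8/7, -5/51]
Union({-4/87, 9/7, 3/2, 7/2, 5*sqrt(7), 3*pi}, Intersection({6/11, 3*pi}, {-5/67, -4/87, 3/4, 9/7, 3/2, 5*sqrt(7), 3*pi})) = {-4/87, 9/7, 3/2, 7/2, 5*sqrt(7), 3*pi}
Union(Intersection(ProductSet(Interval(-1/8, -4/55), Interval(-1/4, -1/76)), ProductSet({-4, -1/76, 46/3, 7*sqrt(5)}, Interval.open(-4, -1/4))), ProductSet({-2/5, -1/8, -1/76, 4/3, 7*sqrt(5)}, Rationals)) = ProductSet({-2/5, -1/8, -1/76, 4/3, 7*sqrt(5)}, Rationals)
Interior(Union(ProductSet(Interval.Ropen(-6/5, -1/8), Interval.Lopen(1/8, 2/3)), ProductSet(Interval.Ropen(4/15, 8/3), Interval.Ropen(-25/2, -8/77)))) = Union(ProductSet(Interval.open(-6/5, -1/8), Interval.open(1/8, 2/3)), ProductSet(Interval.open(4/15, 8/3), Interval.open(-25/2, -8/77)))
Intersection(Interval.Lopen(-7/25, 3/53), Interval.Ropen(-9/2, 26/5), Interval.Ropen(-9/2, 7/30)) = Interval.Lopen(-7/25, 3/53)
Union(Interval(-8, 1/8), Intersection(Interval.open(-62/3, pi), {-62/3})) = Interval(-8, 1/8)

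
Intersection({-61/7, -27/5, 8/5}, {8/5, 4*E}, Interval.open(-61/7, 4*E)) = {8/5}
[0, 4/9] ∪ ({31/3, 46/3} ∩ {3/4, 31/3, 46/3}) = [0, 4/9] ∪ {31/3, 46/3}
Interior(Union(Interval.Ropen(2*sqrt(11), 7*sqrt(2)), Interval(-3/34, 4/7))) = Union(Interval.open(-3/34, 4/7), Interval.open(2*sqrt(11), 7*sqrt(2)))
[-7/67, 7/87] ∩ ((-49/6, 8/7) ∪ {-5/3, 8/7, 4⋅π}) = [-7/67, 7/87]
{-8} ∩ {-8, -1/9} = {-8}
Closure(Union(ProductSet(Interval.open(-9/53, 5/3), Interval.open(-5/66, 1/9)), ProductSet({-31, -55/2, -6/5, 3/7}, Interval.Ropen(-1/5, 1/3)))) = Union(ProductSet({-9/53, 5/3}, Interval(-5/66, 1/9)), ProductSet({-31, -55/2, -6/5, 3/7}, Interval(-1/5, 1/3)), ProductSet(Interval(-9/53, 5/3), {-5/66, 1/9}), ProductSet(Interval.open(-9/53, 5/3), Interval.open(-5/66, 1/9)))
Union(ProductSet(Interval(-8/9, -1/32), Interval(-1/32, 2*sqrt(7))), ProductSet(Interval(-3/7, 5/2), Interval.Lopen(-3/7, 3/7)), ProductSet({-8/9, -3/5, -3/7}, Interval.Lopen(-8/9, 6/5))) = Union(ProductSet({-8/9, -3/5, -3/7}, Interval.Lopen(-8/9, 6/5)), ProductSet(Interval(-8/9, -1/32), Interval(-1/32, 2*sqrt(7))), ProductSet(Interval(-3/7, 5/2), Interval.Lopen(-3/7, 3/7)))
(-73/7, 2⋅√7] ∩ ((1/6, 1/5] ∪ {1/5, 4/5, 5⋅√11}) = (1/6, 1/5] ∪ {4/5}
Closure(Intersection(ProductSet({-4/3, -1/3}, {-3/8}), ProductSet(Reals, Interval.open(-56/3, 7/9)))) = ProductSet({-4/3, -1/3}, {-3/8})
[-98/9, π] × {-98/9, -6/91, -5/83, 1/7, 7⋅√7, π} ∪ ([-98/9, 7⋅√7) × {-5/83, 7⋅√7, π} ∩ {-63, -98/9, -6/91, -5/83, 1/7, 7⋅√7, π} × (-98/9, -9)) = [-98/9, π] × {-98/9, -6/91, -5/83, 1/7, 7⋅√7, π}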